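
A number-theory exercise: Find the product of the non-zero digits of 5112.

10

5×1×1×2 = 10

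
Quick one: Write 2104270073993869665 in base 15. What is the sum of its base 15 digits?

2104270073993869665 in base 15 is 4C135139D3361E10.
Digit sum: 4+12+1+3+5+1+3+9+13+3+3+6+1+14+1+0 = 79.

79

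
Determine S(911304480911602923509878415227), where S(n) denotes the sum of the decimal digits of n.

9+1+1+3+0+4+4+8+0+9+1+1+6+0+2+9+2+3+5+0+9+8+7+8+4+1+5+2+2+7 = 121

121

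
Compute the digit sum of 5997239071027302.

66

5+9+9+7+2+3+9+0+7+1+0+2+7+3+0+2 = 66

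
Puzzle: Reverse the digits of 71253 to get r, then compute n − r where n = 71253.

Reverse of 71253 is 35217.
71253 − 35217 = 36036

36036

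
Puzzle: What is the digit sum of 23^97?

563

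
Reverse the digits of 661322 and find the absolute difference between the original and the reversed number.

438156

Reverse of 661322 is 223166.
|661322 − 223166| = 438156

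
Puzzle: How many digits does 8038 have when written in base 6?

8038 in base 6 is 101114, which has 6 digits.

6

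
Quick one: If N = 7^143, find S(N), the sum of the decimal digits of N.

7^143 = 7063496300526315159539361033232862358030922064445135873448705419884155240265969106126322132413499668950895841044998412343
Sum of its 121 digits: 508.

508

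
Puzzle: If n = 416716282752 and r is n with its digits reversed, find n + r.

Reverse of 416716282752 is 257282617614.
416716282752 + 257282617614 = 673998900366

673998900366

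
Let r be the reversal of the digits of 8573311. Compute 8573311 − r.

Reverse of 8573311 is 1133758.
8573311 − 1133758 = 7439553

7439553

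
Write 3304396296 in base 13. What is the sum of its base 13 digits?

3304396296 in base 13 is 4087913A6.
Digit sum: 4+0+8+7+9+1+3+10+6 = 48.

48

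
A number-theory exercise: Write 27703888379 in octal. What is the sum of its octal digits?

48

27703888379 in base 8 is 316321744773.
Digit sum: 3+1+6+3+2+1+7+4+4+7+7+3 = 48.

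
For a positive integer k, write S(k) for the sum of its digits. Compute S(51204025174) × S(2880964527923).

2015

S(51204025174) = 5+1+2+0+4+0+2+5+1+7+4 = 31.
S(2880964527923) = 2+8+8+0+9+6+4+5+2+7+9+2+3 = 65.
31 · 65 = 2015.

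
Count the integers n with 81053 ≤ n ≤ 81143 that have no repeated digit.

23

The integers in [81053, 81143] that have no repeated digit: 81053, 81054, 81056, 81057, 81059, 81062, …, 81096, 81097.
23 qualify.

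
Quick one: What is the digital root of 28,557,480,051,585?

9

2+8+5+5+7+4+8+0+0+5+1+5+8+5 = 63
6+3 = 9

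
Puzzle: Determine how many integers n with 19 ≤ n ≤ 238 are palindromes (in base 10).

22

The integers in [19, 238] that are palindromes (in base 10): 22, 33, 44, 55, 66, 77, …, 222, 232.
22 qualify.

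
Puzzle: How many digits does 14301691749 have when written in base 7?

14301691749 in base 7 is 1014260242212, which has 13 digits.

13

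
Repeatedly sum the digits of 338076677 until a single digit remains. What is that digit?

2

3+3+8+0+7+6+6+7+7 = 47
4+7 = 11
1+1 = 2
(Equivalently, 338076677 mod 9 = 2.)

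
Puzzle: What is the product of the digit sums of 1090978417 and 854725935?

S(1090978417) = 1+0+9+0+9+7+8+4+1+7 = 46.
S(854725935) = 8+5+4+7+2+5+9+3+5 = 48.
46 · 48 = 2208.

2208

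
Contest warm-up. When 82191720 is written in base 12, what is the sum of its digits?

82191720 in base 12 is 236387A0.
Digit sum: 2+3+6+3+8+7+10+0 = 39.

39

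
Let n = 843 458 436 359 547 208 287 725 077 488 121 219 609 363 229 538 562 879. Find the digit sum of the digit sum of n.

First digit sum: 262.
2+6+2 = 10.

10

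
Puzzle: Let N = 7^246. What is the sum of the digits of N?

7^246 = 7836422510936695042793602831641174824356087390368396736651310609251662166011543180719537780947103017803851746537667828018685500569080160417368205829537817166243849695231586374009167555454321313879950746373649
Sum of its 208 digits: 919.

919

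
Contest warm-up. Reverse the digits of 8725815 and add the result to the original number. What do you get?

Reverse of 8725815 is 5185278.
8725815 + 5185278 = 13911093

13911093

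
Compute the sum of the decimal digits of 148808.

1+4+8+8+0+8 = 29

29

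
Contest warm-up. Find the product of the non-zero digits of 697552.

6×9×7×5×5×2 = 18900

18900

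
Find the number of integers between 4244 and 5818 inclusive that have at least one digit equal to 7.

464

The integers in [4244, 5818] that have at least one digit equal to 7: 4247, 4257, 4267, 4270, 4271, 4272, …, 5807, 5817.
464 qualify.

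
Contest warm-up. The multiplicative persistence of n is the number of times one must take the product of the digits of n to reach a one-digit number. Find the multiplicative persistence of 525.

2

525 → 50 → 0 (2 steps)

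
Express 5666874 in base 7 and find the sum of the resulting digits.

24

5666874 in base 7 is 66111333.
Digit sum: 6+6+1+1+1+3+3+3 = 24.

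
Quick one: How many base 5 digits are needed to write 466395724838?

466395724838 in base 5 is 30120134301143323, which has 17 digits.

17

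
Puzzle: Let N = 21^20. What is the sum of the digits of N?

21^20 = 278218429446951548637196401
Sum of its 27 digits: 126.

126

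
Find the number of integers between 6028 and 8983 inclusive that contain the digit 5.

808

The integers in [6028, 8983] that contain the digit 5: 6035, 6045, 6050, 6051, 6052, 6053, …, 8965, 8975.
808 qualify.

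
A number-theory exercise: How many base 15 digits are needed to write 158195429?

7

158195429 in base 15 is DD4CABE, which has 7 digits.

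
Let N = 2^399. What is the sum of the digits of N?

2^399 = 1291124939043454294827959586001505937164852896414611756415329678270323811008420597314822676640068915717951585986373746688
Sum of its 121 digits: 557.

557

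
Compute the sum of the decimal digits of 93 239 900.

9+3+2+3+9+9+0+0 = 35

35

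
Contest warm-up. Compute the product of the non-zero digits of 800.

8 = 8

8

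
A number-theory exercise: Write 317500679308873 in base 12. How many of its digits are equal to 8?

317500679308873 in base 12 is 2B7399131185A1.
The digit 8 appears 1 time.

1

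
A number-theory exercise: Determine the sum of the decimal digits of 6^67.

234

6^67 = 13681501919202227984531053980511367507737635754868736
Sum of its 53 digits: 234.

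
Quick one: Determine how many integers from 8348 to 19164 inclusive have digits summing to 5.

The integers in [8348, 19164] that have digits summing to 5: 10004, 10013, 10022, 10031, 10040, 10103, …, 13100, 14000.
35 qualify.

35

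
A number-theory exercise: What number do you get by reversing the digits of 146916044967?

769440619641

Reversing 146916044967 gives 769440619641.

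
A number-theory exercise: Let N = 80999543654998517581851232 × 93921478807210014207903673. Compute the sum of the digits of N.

80999543654998517581851232 × 93921478807210014207903673 = 7607596922786625643681520869984311743459197272375136
Sum of its 52 digits: 256.

256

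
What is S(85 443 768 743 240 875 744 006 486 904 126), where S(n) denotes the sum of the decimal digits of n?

8+5+4+4+3+7+6+8+7+4+3+2+4+0+8+7+5+7+4+4+0+0+6+4+8+6+9+0+4+1+2+6 = 146

146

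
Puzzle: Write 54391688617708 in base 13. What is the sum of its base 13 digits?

52

54391688617708 in base 13 is 2447163C62050.
Digit sum: 2+4+4+7+1+6+3+12+6+2+0+5+0 = 52.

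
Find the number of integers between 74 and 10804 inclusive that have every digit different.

The integers in [74, 10804] that have every digit different: 74, 75, 76, 78, 79, 80, …, 10796, 10798.
5459 qualify.

5459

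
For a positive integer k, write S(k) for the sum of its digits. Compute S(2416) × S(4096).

247

S(2416) = 2+4+1+6 = 13.
S(4096) = 4+0+9+6 = 19.
13 · 19 = 247.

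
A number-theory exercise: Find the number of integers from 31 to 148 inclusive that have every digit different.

93

The integers in [31, 148] that have every digit different: 31, 32, 34, 35, 36, 37, …, 147, 148.
93 qualify.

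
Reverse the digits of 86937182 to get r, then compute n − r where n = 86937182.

Reverse of 86937182 is 28173968.
86937182 − 28173968 = 58763214

58763214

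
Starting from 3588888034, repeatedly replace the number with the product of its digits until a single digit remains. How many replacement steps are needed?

3588888034 → 0 (1 step)

1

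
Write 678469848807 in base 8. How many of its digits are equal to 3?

1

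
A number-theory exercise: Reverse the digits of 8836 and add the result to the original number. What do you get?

15224

Reverse of 8836 is 6388.
8836 + 6388 = 15224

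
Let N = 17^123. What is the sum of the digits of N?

665

17^123 = 22142024630120207359320573764236957523345603216987331732240497016947292822996637496750906355872025391170927994632063938187990037220685580536286573569713
Sum of its 152 digits: 665.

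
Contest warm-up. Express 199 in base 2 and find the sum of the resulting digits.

5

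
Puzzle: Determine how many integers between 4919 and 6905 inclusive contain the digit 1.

533

The integers in [4919, 6905] that contain the digit 1: 4919, 4921, 4931, 4941, 4951, 4961, …, 6891, 6901.
533 qualify.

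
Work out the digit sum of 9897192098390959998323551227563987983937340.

237

9+8+9+7+1+9+2+0+9+8+3+9+0+9+5+9+9+9+8+3+2+3+5+5+1+2+2+7+5+6+3+9+8+7+9+8+3+9+3+7+3+4+0 = 237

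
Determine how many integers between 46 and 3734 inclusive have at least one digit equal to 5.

The integers in [46, 3734] that have at least one digit equal to 5: 50, 51, 52, 53, 54, 55, …, 3715, 3725.
1025 qualify.

1025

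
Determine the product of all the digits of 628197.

6048

6×2×8×1×9×7 = 6048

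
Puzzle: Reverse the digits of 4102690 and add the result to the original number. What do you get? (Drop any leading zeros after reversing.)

Reverse of 4102690 is 962014.
4102690 + 962014 = 5064704

5064704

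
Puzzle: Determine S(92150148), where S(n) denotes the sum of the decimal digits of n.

9+2+1+5+0+1+4+8 = 30

30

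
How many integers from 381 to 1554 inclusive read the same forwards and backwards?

The integers in [381, 1554] that read the same forwards and backwards: 383, 393, 404, 414, 424, 434, …, 1441, 1551.
68 qualify.

68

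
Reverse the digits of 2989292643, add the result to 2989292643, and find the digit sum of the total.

Reversal of 2989292643 is 3462929892; 2989292643 + 3462929892 = 6452222535.
Digit sum of 6452222535: 6+4+5+2+2+2+2+5+3+5 = 36.

36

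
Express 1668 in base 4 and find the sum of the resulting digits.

1668 in base 4 is 122010.
Digit sum: 1+2+2+0+1+0 = 6.

6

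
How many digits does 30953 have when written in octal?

30953 in base 8 is 74351, which has 5 digits.

5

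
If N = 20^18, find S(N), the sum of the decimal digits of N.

20^18 = 262144000000000000000000
Sum of its 24 digits: 19.

19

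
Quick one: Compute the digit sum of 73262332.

28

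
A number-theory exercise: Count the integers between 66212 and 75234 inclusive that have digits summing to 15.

165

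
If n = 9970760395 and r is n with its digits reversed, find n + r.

15901431194

Reverse of 9970760395 is 5930670799.
9970760395 + 5930670799 = 15901431194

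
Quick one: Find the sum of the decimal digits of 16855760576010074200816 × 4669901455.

133

16855760576010074200816 × 4669901455 = 78714740839041083605048600587280
Sum of its 32 digits: 133.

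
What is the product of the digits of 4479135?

4×4×7×9×1×3×5 = 15120

15120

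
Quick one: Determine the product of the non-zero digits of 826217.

1344

8×2×6×2×1×7 = 1344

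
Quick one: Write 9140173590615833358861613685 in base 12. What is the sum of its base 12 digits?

142

9140173590615833358861613685 in base 12 is 96B8539027334B8A8553131845.
Digit sum: 9+6+11+8+5+3+9+0+2+7+3+3+4+11+8+10+8+5+5+3+1+3+1+8+4+5 = 142.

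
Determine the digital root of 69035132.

2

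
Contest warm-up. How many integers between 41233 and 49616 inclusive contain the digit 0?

2242

The integers in [41233, 49616] that contain the digit 0: 41240, 41250, 41260, 41270, 41280, 41290, …, 49609, 49610.
2242 qualify.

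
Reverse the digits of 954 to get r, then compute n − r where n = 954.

495

Reverse of 954 is 459.
954 − 459 = 495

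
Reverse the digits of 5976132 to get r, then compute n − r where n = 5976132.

3659337

Reverse of 5976132 is 2316795.
5976132 − 2316795 = 3659337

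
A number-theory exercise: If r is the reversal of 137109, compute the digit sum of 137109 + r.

Reversal of 137109 is 901731; 137109 + 901731 = 1038840.
Digit sum of 1038840: 1+0+3+8+8+4+0 = 24.

24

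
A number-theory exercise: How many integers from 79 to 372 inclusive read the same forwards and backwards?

29

The integers in [79, 372] that read the same forwards and backwards: 88, 99, 101, 111, 121, 131, …, 353, 363.
29 qualify.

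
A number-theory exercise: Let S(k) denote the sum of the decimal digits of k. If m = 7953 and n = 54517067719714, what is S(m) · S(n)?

1536

S(7953) = 7+9+5+3 = 24.
S(54517067719714) = 5+4+5+1+7+0+6+7+7+1+9+7+1+4 = 64.
24 · 64 = 1536.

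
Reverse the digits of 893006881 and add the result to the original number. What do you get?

1081607279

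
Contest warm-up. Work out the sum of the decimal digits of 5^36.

109

5^36 = 14551915228366851806640625
Sum of its 26 digits: 109.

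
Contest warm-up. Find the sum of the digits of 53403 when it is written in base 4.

53403 in base 4 is 31002123.
Digit sum: 3+1+0+0+2+1+2+3 = 12.

12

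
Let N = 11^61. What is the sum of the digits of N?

299

11^61 = 3349298034955599095318942248963066521029422565733678974841423611
Sum of its 64 digits: 299.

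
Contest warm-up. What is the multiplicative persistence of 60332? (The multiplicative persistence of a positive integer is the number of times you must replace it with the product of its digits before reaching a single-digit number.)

60332 → 0 (1 step)

1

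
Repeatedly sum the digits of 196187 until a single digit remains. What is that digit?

5

1+9+6+1+8+7 = 32
3+2 = 5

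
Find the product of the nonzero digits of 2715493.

2×7×1×5×4×9×3 = 7560

7560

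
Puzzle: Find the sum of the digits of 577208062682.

5+7+7+2+0+8+0+6+2+6+8+2 = 53

53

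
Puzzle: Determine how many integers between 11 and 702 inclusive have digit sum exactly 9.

The integers in [11, 702] that have digit sum exactly 9: 18, 27, 36, 45, 54, 63, …, 630, 702.
49 qualify.

49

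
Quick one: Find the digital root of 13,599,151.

7

1+3+5+9+9+1+5+1 = 34
3+4 = 7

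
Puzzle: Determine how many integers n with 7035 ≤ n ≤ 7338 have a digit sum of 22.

The integers in [7035, 7338] that have a digit sum of 22: 7069, 7078, 7087, 7096, 7159, 7168, …, 7285, 7294.
15 qualify.

15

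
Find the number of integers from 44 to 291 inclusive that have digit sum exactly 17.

8

The integers in [44, 291] that have digit sum exactly 17: 89, 98, 179, 188, 197, 269, 278, 287.
8 qualify.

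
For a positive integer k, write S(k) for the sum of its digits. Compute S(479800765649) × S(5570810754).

2730

S(479800765649) = 4+7+9+8+0+0+7+6+5+6+4+9 = 65.
S(5570810754) = 5+5+7+0+8+1+0+7+5+4 = 42.
65 · 42 = 2730.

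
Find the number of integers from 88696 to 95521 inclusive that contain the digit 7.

The integers in [88696, 95521] that contain the digit 7: 88697, 88700, 88701, 88702, 88703, 88704, …, 95507, 95517.
1862 qualify.

1862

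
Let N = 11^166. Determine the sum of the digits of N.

745

11^166 = 74333697549398520617517120052341830523001774877004205694948799826773870223212568879005954882711122927237443950177878433280312070850149923424843665808520801508175691721781161
Sum of its 173 digits: 745.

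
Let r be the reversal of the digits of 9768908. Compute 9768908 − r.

1670229

Reverse of 9768908 is 8098679.
9768908 − 8098679 = 1670229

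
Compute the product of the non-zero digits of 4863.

4×8×6×3 = 576

576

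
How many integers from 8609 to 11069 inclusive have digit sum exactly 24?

124

The integers in [8609, 11069] that have digit sum exactly 24: 8619, 8628, 8637, 8646, 8655, 8664, …, 10986, 10995.
124 qualify.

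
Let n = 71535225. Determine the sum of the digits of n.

7+1+5+3+5+2+2+5 = 30

30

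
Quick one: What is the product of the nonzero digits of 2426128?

1536

2×4×2×6×1×2×8 = 1536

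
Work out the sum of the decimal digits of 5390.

17

5+3+9+0 = 17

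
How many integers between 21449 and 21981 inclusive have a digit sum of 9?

3

The integers in [21449, 21981] that have a digit sum of 9: 21501, 21510, 21600.
3 qualify.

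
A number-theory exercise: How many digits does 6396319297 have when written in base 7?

12

6396319297 in base 7 is 314335550134, which has 12 digits.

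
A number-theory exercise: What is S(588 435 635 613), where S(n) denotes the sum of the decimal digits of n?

5+8+8+4+3+5+6+3+5+6+1+3 = 57

57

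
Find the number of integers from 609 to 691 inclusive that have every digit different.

The integers in [609, 691] that have every digit different: 609, 610, 612, 613, 614, 615, …, 690, 691.
59 qualify.

59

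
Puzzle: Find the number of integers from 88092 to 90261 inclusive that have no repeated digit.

403

The integers in [88092, 90261] that have no repeated digit: 89012, 89013, 89014, 89015, 89016, 89017, …, 90258, 90261.
403 qualify.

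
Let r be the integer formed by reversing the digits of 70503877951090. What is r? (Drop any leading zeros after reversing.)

9015977830507

Reversing 70503877951090 gives 9015977830507.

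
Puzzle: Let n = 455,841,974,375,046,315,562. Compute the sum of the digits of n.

4+5+5+8+4+1+9+7+4+3+7+5+0+4+6+3+1+5+5+6+2 = 94

94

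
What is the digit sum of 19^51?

235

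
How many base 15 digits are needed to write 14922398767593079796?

14922398767593079796 in base 15 is 24127176E763D0CEB, which has 17 digits.

17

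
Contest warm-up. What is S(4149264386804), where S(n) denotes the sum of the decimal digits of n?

59

4+1+4+9+2+6+4+3+8+6+8+0+4 = 59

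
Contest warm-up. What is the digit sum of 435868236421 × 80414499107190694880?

122

435868236421 × 80414499107190694880 = 35050125908529287217087114224480
Sum of its 32 digits: 122.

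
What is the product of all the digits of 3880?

3×8×8×0 = 0

0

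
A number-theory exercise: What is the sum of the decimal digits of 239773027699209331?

2+3+9+7+7+3+0+2+7+6+9+9+2+0+9+3+3+1 = 82

82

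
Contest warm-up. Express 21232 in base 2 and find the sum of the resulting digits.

21232 in base 2 is 101001011110000.
Digit sum: 1+0+1+0+0+1+0+1+1+1+1+0+0+0+0 = 7.

7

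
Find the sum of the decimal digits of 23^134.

862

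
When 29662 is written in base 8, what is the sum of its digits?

29662 in base 8 is 71736.
Digit sum: 7+1+7+3+6 = 24.

24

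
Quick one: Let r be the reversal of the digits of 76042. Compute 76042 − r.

51975

Reverse of 76042 is 24067.
76042 − 24067 = 51975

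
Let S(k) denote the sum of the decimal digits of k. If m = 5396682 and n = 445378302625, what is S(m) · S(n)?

1911

S(5396682) = 5+3+9+6+6+8+2 = 39.
S(445378302625) = 4+4+5+3+7+8+3+0+2+6+2+5 = 49.
39 · 49 = 1911.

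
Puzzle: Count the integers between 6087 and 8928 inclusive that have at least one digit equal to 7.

The integers in [6087, 8928] that have at least one digit equal to 7: 6087, 6097, 6107, 6117, 6127, 6137, …, 8917, 8927.
1509 qualify.

1509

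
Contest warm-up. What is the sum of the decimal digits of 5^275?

5^275 = 1647218428629769253804464695510940469954681465995079304699650472673147545464024936289121151632745404541120013035993511886023540295950307215433693652545561747491120740960468538105487823486328125
Sum of its 193 digits: 839.

839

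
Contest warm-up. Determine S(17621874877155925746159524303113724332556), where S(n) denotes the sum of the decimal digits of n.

176

1+7+6+2+1+8+7+4+8+7+7+1+5+5+9+2+5+7+4+6+1+5+9+5+2+4+3+0+3+1+1+3+7+2+4+3+3+2+5+5+6 = 176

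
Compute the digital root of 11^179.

The digital root of n equals n mod 9 (or 9 when 9 | n), so we need 11^179 mod 9.
11^179 ≡ 5 (mod 9), so the digital root is 5.

5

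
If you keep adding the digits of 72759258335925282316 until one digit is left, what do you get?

7+2+7+5+9+2+5+8+3+3+5+9+2+5+2+8+2+3+1+6 = 94
9+4 = 13
1+3 = 4

4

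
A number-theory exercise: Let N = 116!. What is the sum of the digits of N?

729

116! = 33931086844518982011982560935885732032396635556994207701963662088123265314176330336254535971207181169698868584991941607780111073928236261199604691797570505851011072000000000000000000000000000
Sum of its 191 digits: 729.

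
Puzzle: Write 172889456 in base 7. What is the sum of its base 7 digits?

172889456 in base 7 is 4166351615.
Digit sum: 4+1+6+6+3+5+1+6+1+5 = 38.

38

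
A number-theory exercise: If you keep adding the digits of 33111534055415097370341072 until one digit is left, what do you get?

3+3+1+1+1+5+3+4+0+5+5+4+1+5+0+9+7+3+7+0+3+4+1+0+7+2 = 84
8+4 = 12
1+2 = 3

3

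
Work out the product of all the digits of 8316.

144

8×3×1×6 = 144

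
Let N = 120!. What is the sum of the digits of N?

120! = 6689502913449127057588118054090372586752746333138029810295671352301633557244962989366874165271984981308157637893214090552534408589408121859898481114389650005964960521256960000000000000000000000000000
Sum of its 199 digits: 783.

783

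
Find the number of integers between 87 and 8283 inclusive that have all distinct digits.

The integers in [87, 8283] that have all distinct digits: 87, 89, 90, 91, 92, 93, …, 8276, 8279.
4348 qualify.

4348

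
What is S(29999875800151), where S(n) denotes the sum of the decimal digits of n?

2+9+9+9+9+8+7+5+8+0+0+1+5+1 = 73

73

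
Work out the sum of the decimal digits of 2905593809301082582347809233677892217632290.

189

2+9+0+5+5+9+3+8+0+9+3+0+1+0+8+2+5+8+2+3+4+7+8+0+9+2+3+3+6+7+7+8+9+2+2+1+7+6+3+2+2+9+0 = 189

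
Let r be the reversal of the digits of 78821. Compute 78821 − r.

Reverse of 78821 is 12887.
78821 − 12887 = 65934

65934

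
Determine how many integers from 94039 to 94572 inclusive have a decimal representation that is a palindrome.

6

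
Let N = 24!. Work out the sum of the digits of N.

24! = 620448401733239439360000
Sum of its 24 digits: 81.

81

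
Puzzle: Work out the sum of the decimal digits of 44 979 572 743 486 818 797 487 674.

4+4+9+7+9+5+7+2+7+4+3+4+8+6+8+1+8+7+9+7+4+8+7+6+7+4 = 155

155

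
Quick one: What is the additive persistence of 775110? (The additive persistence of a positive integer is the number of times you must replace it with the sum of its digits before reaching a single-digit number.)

2

775110 → 21 → 3 (2 steps)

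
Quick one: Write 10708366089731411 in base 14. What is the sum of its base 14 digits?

88

10708366089731411 in base 14 is D6C47981429283.
Digit sum: 13+6+12+4+7+9+8+1+4+2+9+2+8+3 = 88.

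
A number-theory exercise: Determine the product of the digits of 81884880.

0

8×1×8×8×4×8×8×0 = 0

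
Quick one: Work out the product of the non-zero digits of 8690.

432

8×6×9 = 432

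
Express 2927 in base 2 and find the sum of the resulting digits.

9

2927 in base 2 is 101101101111.
Digit sum: 1+0+1+1+0+1+1+0+1+1+1+1 = 9.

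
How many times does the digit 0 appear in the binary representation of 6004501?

9

6004501 in base 2 is 10110111001111100010101.
The digit 0 appears 9 times.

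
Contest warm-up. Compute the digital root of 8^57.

The digital root of n equals n mod 9 (or 9 when 9 | n), so we need 8^57 mod 9.
8^57 ≡ 8 (mod 9), so the digital root is 8.

8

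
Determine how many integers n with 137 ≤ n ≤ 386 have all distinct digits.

The integers in [137, 386] that have all distinct digits: 137, 138, 139, 140, 142, 143, …, 385, 386.
185 qualify.

185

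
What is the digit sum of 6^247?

846

6^247 = 1597198320171154350365576011975088756892142160304913386935941877316430031492107403482654895443866050185942441285474714164435050547884243076269616048116878213197637876713564440315585294694875136
Sum of its 193 digits: 846.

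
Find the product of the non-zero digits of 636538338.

933120

6×3×6×5×3×8×3×3×8 = 933120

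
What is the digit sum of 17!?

17! = 355687428096000
Sum of its 15 digits: 63.

63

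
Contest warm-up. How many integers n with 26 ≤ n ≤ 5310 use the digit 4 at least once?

The integers in [26, 5310] that use the digit 4 at least once: 34, 40, 41, 42, 43, 44, …, 5294, 5304.
2139 qualify.

2139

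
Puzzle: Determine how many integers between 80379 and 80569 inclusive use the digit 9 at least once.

38

The integers in [80379, 80569] that use the digit 9 at least once: 80379, 80389, 80390, 80391, 80392, 80393, …, 80559, 80569.
38 qualify.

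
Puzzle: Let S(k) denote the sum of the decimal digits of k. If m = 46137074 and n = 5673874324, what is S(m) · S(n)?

1568

S(46137074) = 4+6+1+3+7+0+7+4 = 32.
S(5673874324) = 5+6+7+3+8+7+4+3+2+4 = 49.
32 · 49 = 1568.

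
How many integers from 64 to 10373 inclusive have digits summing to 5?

64

The integers in [64, 10373] that have digits summing to 5: 104, 113, 122, 131, 140, 203, …, 10301, 10310.
64 qualify.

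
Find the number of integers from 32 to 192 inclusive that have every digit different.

The integers in [32, 192] that have every digit different: 32, 34, 35, 36, 37, 38, …, 190, 192.
127 qualify.

127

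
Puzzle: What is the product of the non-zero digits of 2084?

2×8×4 = 64

64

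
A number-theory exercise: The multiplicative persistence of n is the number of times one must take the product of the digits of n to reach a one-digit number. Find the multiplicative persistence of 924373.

3

924373 → 4536 → 360 → 0 (3 steps)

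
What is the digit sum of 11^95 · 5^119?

11^95 · 5^119 = 128746551738928783432231442741269437853183265292824015172507764541864502695446449670263240561129873693256509349748443298244394548120950863881982451086827268227352760732173919677734375
Sum of its 183 digits: 838.

838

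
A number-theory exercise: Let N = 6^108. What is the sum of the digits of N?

6^108 = 1097324413128695095014498519762948444299315170409742569521688363865669310779664367616
Sum of its 85 digits: 405.

405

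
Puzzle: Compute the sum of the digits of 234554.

23

2+3+4+5+5+4 = 23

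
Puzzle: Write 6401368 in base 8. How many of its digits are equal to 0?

6401368 in base 8 is 30326530.
The digit 0 appears 2 times.

2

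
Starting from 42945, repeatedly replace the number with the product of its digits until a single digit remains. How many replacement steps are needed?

42945 → 1440 → 0 (2 steps)

2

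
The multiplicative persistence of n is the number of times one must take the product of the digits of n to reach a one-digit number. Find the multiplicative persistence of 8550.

8550 → 0 (1 step)

1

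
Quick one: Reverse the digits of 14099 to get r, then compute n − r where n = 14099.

Reverse of 14099 is 99041.
14099 − 99041 = -84942

-84942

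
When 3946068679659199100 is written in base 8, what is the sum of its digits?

56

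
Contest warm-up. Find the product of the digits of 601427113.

6×0×1×4×2×7×1×1×3 = 0

0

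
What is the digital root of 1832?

1+8+3+2 = 14
1+4 = 5

5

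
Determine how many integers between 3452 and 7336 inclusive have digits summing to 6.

10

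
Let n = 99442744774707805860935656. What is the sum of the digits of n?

136

9+9+4+4+2+7+4+4+7+7+4+7+0+7+8+0+5+8+6+0+9+3+5+6+5+6 = 136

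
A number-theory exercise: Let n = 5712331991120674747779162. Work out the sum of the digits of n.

111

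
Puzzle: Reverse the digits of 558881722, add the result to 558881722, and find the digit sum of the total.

47

Reversal of 558881722 is 227188855; 558881722 + 227188855 = 786070577.
Digit sum of 786070577: 7+8+6+0+7+0+5+7+7 = 47.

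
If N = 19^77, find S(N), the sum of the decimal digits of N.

442

19^77 = 291089991465885207157110469823613808301508452017686087349124177032138857687247167996791522348031139
Sum of its 99 digits: 442.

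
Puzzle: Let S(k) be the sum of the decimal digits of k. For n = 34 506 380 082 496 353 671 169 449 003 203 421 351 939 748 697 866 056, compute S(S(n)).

8

First digit sum: 233.
2+3+3 = 8.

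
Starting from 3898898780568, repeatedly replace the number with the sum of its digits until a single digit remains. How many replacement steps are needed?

3898898780568 → 87 → 15 → 6 (3 steps)

3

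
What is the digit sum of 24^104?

603

24^104 = 348312562242107569060763455003257230398817675880656870833443050896087550185262260613208816532718154094925536004154900630640387075188732802891776
Sum of its 144 digits: 603.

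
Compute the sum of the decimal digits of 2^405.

2^405 = 82631996098781074868989413504096379978550585370535152410581099409300723904538918228148651304964410605948901503127919788032
Sum of its 122 digits: 557.

557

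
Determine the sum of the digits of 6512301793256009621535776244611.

6+5+1+2+3+0+1+7+9+3+2+5+6+0+0+9+6+2+1+5+3+5+7+7+6+2+4+4+6+1+1 = 119

119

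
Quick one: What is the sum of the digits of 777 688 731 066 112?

70

7+7+7+6+8+8+7+3+1+0+6+6+1+1+2 = 70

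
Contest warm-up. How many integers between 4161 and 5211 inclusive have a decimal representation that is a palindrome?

10

The integers in [4161, 5211] that have a decimal representation that is a palindrome: 4224, 4334, 4444, 4554, 4664, 4774, 4884, 4994, 5005, 5115.
10 qualify.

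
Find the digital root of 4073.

5

4+0+7+3 = 14
1+4 = 5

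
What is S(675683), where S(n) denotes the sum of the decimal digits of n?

35

6+7+5+6+8+3 = 35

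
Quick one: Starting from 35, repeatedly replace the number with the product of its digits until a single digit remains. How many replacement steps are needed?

2

35 → 15 → 5 (2 steps)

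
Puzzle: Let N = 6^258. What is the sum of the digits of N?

6^258 = 579458848406240214434223500888782946339168885292102639115348573677513995855323853219311343131022416265808170283823081861298536241983590416859000164507157759658643367825772134212782055832193117628399616
Sum of its 201 digits: 882.

882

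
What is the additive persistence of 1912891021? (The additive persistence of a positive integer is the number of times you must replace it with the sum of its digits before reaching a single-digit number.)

1912891021 → 34 → 7 (2 steps)

2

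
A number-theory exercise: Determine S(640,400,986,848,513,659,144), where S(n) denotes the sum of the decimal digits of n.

95

6+4+0+4+0+0+9+8+6+8+4+8+5+1+3+6+5+9+1+4+4 = 95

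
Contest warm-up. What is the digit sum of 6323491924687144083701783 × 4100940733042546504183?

200

6323491924687144083701783 × 4100940733042546504183 = 25932265609015119929917471626150480612534058289
Sum of its 47 digits: 200.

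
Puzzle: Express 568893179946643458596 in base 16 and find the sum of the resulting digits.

568893179946643458596 in base 16 is 1ED6FA9509460F8A24.
Digit sum: 1+14+13+6+15+10+9+5+0+9+4+6+0+15+8+10+2+4 = 131.

131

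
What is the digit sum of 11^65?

11^65 = 49037072529784926354564633467068256934391775784906793870653283088651
Sum of its 68 digits: 338.

338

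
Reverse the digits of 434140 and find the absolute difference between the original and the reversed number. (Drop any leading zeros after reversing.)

392706

Reverse of 434140 is 41434.
|434140 − 41434| = 392706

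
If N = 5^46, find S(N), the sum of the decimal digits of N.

112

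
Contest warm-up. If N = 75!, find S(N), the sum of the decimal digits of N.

75! = 24809140811395398091946477116594033660926243886570122837795894512655842677572867409443815424000000000000000000
Sum of its 110 digits: 432.

432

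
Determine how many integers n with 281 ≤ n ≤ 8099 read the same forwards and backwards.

143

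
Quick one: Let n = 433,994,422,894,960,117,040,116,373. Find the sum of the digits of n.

110

4+3+3+9+9+4+4+2+2+8+9+4+9+6+0+1+1+7+0+4+0+1+1+6+3+7+3 = 110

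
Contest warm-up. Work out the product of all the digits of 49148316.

20736

4×9×1×4×8×3×1×6 = 20736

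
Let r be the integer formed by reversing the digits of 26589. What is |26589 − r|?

Reverse of 26589 is 98562.
|26589 − 98562| = 71973

71973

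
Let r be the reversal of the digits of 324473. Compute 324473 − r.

-49950

Reverse of 324473 is 374423.
324473 − 374423 = -49950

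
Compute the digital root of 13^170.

7

The digital root of n equals n mod 9 (or 9 when 9 | n), so we need 13^170 mod 9.
13^170 ≡ 7 (mod 9), so the digital root is 7.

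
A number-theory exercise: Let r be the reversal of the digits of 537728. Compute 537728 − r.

Reverse of 537728 is 827735.
537728 − 827735 = -290007

-290007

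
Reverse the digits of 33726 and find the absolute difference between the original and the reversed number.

Reverse of 33726 is 62733.
|33726 − 62733| = 29007

29007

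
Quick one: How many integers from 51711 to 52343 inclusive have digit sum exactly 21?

43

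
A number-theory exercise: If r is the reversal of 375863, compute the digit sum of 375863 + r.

Reversal of 375863 is 368573; 375863 + 368573 = 744436.
Digit sum of 744436: 7+4+4+4+3+6 = 28.

28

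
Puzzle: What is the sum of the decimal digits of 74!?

378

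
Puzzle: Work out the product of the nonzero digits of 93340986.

139968

9×3×3×4×9×8×6 = 139968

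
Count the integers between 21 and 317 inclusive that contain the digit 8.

The integers in [21, 317] that contain the digit 8: 28, 38, 48, 58, 68, 78, …, 298, 308.
56 qualify.

56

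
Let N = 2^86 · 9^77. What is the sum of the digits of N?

477

2^86 · 9^77 = 2318744270978837297556029818937959117675261686948088891407802537902700629404616613863160287766511616
Sum of its 100 digits: 477.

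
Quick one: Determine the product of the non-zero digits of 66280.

576

6×6×2×8 = 576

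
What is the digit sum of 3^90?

216

3^90 = 8727963568087712425891397479476727340041449
Sum of its 43 digits: 216.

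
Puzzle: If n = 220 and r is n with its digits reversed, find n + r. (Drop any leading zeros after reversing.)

242

Reverse of 220 is 22.
220 + 22 = 242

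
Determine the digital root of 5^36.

1

The digital root of n equals n mod 9 (or 9 when 9 | n), so we need 5^36 mod 9.
5^36 ≡ 1 (mod 9), so the digital root is 1.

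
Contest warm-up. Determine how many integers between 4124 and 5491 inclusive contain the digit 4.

1044

The integers in [4124, 5491] that contain the digit 4: 4124, 4125, 4126, 4127, 4128, 4129, …, 5490, 5491.
1044 qualify.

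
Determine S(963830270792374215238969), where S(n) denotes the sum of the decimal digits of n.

115

9+6+3+8+3+0+2+7+0+7+9+2+3+7+4+2+1+5+2+3+8+9+6+9 = 115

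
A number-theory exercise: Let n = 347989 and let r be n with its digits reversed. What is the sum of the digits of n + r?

Reversal of 347989 is 989743; 347989 + 989743 = 1337732.
Digit sum of 1337732: 1+3+3+7+7+3+2 = 26.

26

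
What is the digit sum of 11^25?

11^25 = 108347059433883722041830251
Sum of its 27 digits: 101.

101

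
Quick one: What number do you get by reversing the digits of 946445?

544649

Reversing 946445 gives 544649.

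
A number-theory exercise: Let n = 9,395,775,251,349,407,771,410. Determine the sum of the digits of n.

100

9+3+9+5+7+7+5+2+5+1+3+4+9+4+0+7+7+7+1+4+1+0 = 100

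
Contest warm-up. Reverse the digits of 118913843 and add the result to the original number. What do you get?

467233654

Reverse of 118913843 is 348319811.
118913843 + 348319811 = 467233654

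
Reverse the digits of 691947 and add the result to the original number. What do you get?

1441143

Reverse of 691947 is 749196.
691947 + 749196 = 1441143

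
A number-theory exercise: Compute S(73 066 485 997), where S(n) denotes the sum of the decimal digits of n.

64

7+3+0+6+6+4+8+5+9+9+7 = 64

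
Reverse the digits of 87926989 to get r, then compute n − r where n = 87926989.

Reverse of 87926989 is 98962978.
87926989 − 98962978 = -11035989

-11035989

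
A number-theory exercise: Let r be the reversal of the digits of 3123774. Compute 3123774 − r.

-1649439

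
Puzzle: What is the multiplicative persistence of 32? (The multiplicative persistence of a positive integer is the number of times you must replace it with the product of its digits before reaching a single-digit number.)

1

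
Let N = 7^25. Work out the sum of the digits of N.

97

7^25 = 1341068619663964900807
Sum of its 22 digits: 97.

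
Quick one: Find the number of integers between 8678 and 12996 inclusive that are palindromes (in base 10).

The integers in [8678, 12996] that are palindromes (in base 10): 8778, 8888, 8998, 9009, 9119, 9229, …, 12821, 12921.
43 qualify.

43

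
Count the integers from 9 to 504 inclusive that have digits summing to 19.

The integers in [9, 504] that have digits summing to 19: 199, 289, 298, 379, 388, 397, 469, 478, 487, 496.
10 qualify.

10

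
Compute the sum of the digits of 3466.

3+4+6+6 = 19

19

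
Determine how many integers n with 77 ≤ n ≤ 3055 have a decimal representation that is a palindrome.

114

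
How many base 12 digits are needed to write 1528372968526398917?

17

1528372968526398917 in base 12 is 83249248704597285, which has 17 digits.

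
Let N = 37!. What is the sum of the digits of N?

153

37! = 13763753091226345046315979581580902400000000
Sum of its 44 digits: 153.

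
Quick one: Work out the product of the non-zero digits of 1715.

1×7×1×5 = 35

35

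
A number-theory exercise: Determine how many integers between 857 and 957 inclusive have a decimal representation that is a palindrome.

The integers in [857, 957] that have a decimal representation that is a palindrome: 858, 868, 878, 888, 898, 909, 919, 929, 939, 949.
10 qualify.

10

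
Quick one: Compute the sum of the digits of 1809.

1+8+0+9 = 18

18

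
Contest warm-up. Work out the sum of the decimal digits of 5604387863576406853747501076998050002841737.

194

5+6+0+4+3+8+7+8+6+3+5+7+6+4+0+6+8+5+3+7+4+7+5+0+1+0+7+6+9+9+8+0+5+0+0+0+2+8+4+1+7+3+7 = 194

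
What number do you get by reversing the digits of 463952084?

480259364

Reversing 463952084 gives 480259364.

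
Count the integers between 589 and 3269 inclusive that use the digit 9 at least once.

755

The integers in [589, 3269] that use the digit 9 at least once: 589, 590, 591, 592, 593, 594, …, 3259, 3269.
755 qualify.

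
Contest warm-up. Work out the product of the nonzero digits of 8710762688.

1806336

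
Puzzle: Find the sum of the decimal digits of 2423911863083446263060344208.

102

2+4+2+3+9+1+1+8+6+3+0+8+3+4+4+6+2+6+3+0+6+0+3+4+4+2+0+8 = 102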